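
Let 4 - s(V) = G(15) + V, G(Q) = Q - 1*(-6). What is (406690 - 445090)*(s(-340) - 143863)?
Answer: 5511936000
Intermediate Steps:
G(Q) = 6 + Q (G(Q) = Q + 6 = 6 + Q)
s(V) = -17 - V (s(V) = 4 - ((6 + 15) + V) = 4 - (21 + V) = 4 + (-21 - V) = -17 - V)
(406690 - 445090)*(s(-340) - 143863) = (406690 - 445090)*((-17 - 1*(-340)) - 143863) = -38400*((-17 + 340) - 143863) = -38400*(323 - 143863) = -38400*(-143540) = 5511936000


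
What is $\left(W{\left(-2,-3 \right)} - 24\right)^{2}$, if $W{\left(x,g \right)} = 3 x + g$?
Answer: $1089$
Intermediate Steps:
$W{\left(x,g \right)} = g + 3 x$
$\left(W{\left(-2,-3 \right)} - 24\right)^{2} = \left(\left(-3 + 3 \left(-2\right)\right) - 24\right)^{2} = \left(\left(-3 - 6\right) - 24\right)^{2} = \left(-9 - 24\right)^{2} = \left(-33\right)^{2} = 1089$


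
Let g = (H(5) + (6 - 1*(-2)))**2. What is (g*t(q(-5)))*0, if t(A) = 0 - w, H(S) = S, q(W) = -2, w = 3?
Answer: 0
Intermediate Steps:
t(A) = -3 (t(A) = 0 - 1*3 = 0 - 3 = -3)
g = 169 (g = (5 + (6 - 1*(-2)))**2 = (5 + (6 + 2))**2 = (5 + 8)**2 = 13**2 = 169)
(g*t(q(-5)))*0 = (169*(-3))*0 = -507*0 = 0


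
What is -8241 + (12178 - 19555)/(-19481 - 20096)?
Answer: -326146680/39577 ≈ -8240.8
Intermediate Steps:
-8241 + (12178 - 19555)/(-19481 - 20096) = -8241 - 7377/(-39577) = -8241 - 7377*(-1/39577) = -8241 + 7377/39577 = -326146680/39577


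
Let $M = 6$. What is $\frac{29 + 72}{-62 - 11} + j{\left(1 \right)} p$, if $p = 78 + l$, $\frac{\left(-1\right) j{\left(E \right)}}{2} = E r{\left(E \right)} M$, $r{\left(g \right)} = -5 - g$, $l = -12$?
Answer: $\frac{346795}{73} \approx 4750.6$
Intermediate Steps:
$j{\left(E \right)} = - 12 E \left(-5 - E\right)$ ($j{\left(E \right)} = - 2 E \left(-5 - E\right) 6 = - 2 \cdot 6 E \left(-5 - E\right) = - 12 E \left(-5 - E\right)$)
$p = 66$ ($p = 78 - 12 = 66$)
$\frac{29 + 72}{-62 - 11} + j{\left(1 \right)} p = \frac{29 + 72}{-62 - 11} + 12 \cdot 1 \left(5 + 1\right) 66 = \frac{101}{-73} + 12 \cdot 1 \cdot 6 \cdot 66 = 101 \left(- \frac{1}{73}\right) + 72 \cdot 66 = - \frac{101}{73} + 4752 = \frac{346795}{73}$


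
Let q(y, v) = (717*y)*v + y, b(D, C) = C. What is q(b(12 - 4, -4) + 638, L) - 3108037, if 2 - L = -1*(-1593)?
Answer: -726341001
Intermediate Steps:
L = -1591 (L = 2 - (-1)*(-1593) = 2 - 1*1593 = 2 - 1593 = -1591)
q(y, v) = y + 717*v*y (q(y, v) = 717*v*y + y = y + 717*v*y)
q(b(12 - 4, -4) + 638, L) - 3108037 = (-4 + 638)*(1 + 717*(-1591)) - 3108037 = 634*(1 - 1140747) - 3108037 = 634*(-1140746) - 3108037 = -723232964 - 3108037 = -726341001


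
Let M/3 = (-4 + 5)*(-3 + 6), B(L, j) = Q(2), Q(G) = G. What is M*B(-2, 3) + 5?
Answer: 23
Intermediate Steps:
B(L, j) = 2
M = 9 (M = 3*((-4 + 5)*(-3 + 6)) = 3*(1*3) = 3*3 = 9)
M*B(-2, 3) + 5 = 9*2 + 5 = 18 + 5 = 23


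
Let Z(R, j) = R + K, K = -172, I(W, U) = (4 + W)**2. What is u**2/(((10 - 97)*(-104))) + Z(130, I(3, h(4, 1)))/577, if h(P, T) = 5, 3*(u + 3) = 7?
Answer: -854459/11746566 ≈ -0.072741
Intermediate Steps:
u = -2/3 (u = -3 + (1/3)*7 = -3 + 7/3 = -2/3 ≈ -0.66667)
Z(R, j) = -172 + R (Z(R, j) = R - 172 = -172 + R)
u**2/(((10 - 97)*(-104))) + Z(130, I(3, h(4, 1)))/577 = (-2/3)**2/(((10 - 97)*(-104))) + (-172 + 130)/577 = 4/(9*((-87*(-104)))) - 42*1/577 = (4/9)/9048 - 42/577 = (4/9)*(1/9048) - 42/577 = 1/20358 - 42/577 = -854459/11746566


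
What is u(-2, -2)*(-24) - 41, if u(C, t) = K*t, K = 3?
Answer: 103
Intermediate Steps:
u(C, t) = 3*t
u(-2, -2)*(-24) - 41 = (3*(-2))*(-24) - 41 = -6*(-24) - 41 = 144 - 41 = 103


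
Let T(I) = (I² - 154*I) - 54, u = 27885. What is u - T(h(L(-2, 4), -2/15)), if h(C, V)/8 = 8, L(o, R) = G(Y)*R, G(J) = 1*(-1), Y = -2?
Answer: 33699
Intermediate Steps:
G(J) = -1
L(o, R) = -R
h(C, V) = 64 (h(C, V) = 8*8 = 64)
T(I) = -54 + I² - 154*I
u - T(h(L(-2, 4), -2/15)) = 27885 - (-54 + 64² - 154*64) = 27885 - (-54 + 4096 - 9856) = 27885 - 1*(-5814) = 27885 + 5814 = 33699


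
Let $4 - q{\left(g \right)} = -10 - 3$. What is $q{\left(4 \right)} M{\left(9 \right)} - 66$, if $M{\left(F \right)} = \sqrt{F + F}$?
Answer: $-66 + 51 \sqrt{2} \approx 6.1249$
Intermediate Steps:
$q{\left(g \right)} = 17$ ($q{\left(g \right)} = 4 - \left(-10 - 3\right) = 4 - -13 = 4 + 13 = 17$)
$M{\left(F \right)} = \sqrt{2} \sqrt{F}$ ($M{\left(F \right)} = \sqrt{2 F} = \sqrt{2} \sqrt{F}$)
$q{\left(4 \right)} M{\left(9 \right)} - 66 = 17 \sqrt{2} \sqrt{9} - 66 = 17 \sqrt{2} \cdot 3 - 66 = 17 \cdot 3 \sqrt{2} - 66 = 51 \sqrt{2} - 66 = -66 + 51 \sqrt{2}$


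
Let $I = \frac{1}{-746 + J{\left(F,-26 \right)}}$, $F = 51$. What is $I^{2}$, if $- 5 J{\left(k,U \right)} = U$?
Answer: $\frac{25}{13719616} \approx 1.8222 \cdot 10^{-6}$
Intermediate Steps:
$J{\left(k,U \right)} = - \frac{U}{5}$
$I = - \frac{5}{3704}$ ($I = \frac{1}{-746 - - \frac{26}{5}} = \frac{1}{-746 + \frac{26}{5}} = \frac{1}{- \frac{3704}{5}} = - \frac{5}{3704} \approx -0.0013499$)
$I^{2} = \left(- \frac{5}{3704}\right)^{2} = \frac{25}{13719616}$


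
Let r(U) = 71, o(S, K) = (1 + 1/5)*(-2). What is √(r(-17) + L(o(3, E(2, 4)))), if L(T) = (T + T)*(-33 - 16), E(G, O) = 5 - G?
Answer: √7655/5 ≈ 17.499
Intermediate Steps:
o(S, K) = -12/5 (o(S, K) = (1 + ⅕)*(-2) = (6/5)*(-2) = -12/5)
L(T) = -98*T (L(T) = (2*T)*(-49) = -98*T)
√(r(-17) + L(o(3, E(2, 4)))) = √(71 - 98*(-12/5)) = √(71 + 1176/5) = √(1531/5) = √7655/5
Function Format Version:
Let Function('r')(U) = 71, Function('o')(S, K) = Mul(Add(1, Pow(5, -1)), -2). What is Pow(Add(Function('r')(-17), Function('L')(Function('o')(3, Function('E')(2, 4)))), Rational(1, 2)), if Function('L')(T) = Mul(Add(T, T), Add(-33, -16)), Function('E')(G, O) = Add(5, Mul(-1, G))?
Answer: Mul(Rational(1, 5), Pow(7655, Rational(1, 2))) ≈ 17.499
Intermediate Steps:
Function('o')(S, K) = Rational(-12, 5) (Function('o')(S, K) = Mul(Add(1, Rational(1, 5)), -2) = Mul(Rational(6, 5), -2) = Rational(-12, 5))
Function('L')(T) = Mul(-98, T) (Function('L')(T) = Mul(Mul(2, T), -49) = Mul(-98, T))
Pow(Add(Function('r')(-17), Function('L')(Function('o')(3, Function('E')(2, 4)))), Rational(1, 2)) = Pow(Add(71, Mul(-98, Rational(-12, 5))), Rational(1, 2)) = Pow(Add(71, Rational(1176, 5)), Rational(1, 2)) = Pow(Rational(1531, 5), Rational(1, 2)) = Mul(Rational(1, 5), Pow(7655, Rational(1, 2)))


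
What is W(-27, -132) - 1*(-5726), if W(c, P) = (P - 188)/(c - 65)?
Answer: 131778/23 ≈ 5729.5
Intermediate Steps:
W(c, P) = (-188 + P)/(-65 + c)
W(-27, -132) - 1*(-5726) = (-188 - 132)/(-65 - 27) - 1*(-5726) = -320/(-92) + 5726 = -1/92*(-320) + 5726 = 80/23 + 5726 = 131778/23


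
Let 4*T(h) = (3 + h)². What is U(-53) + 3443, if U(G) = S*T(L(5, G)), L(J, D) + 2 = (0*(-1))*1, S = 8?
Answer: 3445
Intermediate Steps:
L(J, D) = -2 (L(J, D) = -2 + (0*(-1))*1 = -2 + 0*1 = -2 + 0 = -2)
T(h) = (3 + h)²/4
U(G) = 2 (U(G) = 8*((3 - 2)²/4) = 8*((¼)*1²) = 8*((¼)*1) = 8*(¼) = 2)
U(-53) + 3443 = 2 + 3443 = 3445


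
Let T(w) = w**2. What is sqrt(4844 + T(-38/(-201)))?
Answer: 4*sqrt(12231493)/201 ≈ 69.599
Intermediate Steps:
sqrt(4844 + T(-38/(-201))) = sqrt(4844 + (-38/(-201))**2) = sqrt(4844 + (-38*(-1/201))**2) = sqrt(4844 + (38/201)**2) = sqrt(4844 + 1444/40401) = sqrt(195703888/40401) = 4*sqrt(12231493)/201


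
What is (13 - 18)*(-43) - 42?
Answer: 173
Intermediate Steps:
(13 - 18)*(-43) - 42 = -5*(-43) - 42 = 215 - 42 = 173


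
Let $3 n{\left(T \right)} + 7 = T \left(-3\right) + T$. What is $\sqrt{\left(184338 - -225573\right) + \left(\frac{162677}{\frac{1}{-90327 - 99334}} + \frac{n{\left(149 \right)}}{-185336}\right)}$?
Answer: $\frac{i \sqrt{2384517479463462029766}}{278004} \approx 1.7565 \cdot 10^{5} i$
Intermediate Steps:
$n{\left(T \right)} = - \frac{7}{3} - \frac{2 T}{3}$ ($n{\left(T \right)} = - \frac{7}{3} + \frac{T \left(-3\right) + T}{3} = - \frac{7}{3} + \frac{- 3 T + T}{3} = - \frac{7}{3} + \frac{\left(-2\right) T}{3} = - \frac{7}{3} - \frac{2 T}{3}$)
$\sqrt{\left(184338 - -225573\right) + \left(\frac{162677}{\frac{1}{-90327 - 99334}} + \frac{n{\left(149 \right)}}{-185336}\right)} = \sqrt{\left(184338 - -225573\right) + \left(\frac{162677}{\frac{1}{-90327 - 99334}} + \frac{- \frac{7}{3} - \frac{298}{3}}{-185336}\right)} = \sqrt{\left(184338 + 225573\right) + \left(\frac{162677}{\frac{1}{-189661}} + \left(- \frac{7}{3} - \frac{298}{3}\right) \left(- \frac{1}{185336}\right)\right)} = \sqrt{409911 + \left(\frac{162677}{- \frac{1}{189661}} - - \frac{305}{556008}\right)} = \sqrt{409911 + \left(162677 \left(-189661\right) + \frac{305}{556008}\right)} = \sqrt{409911 + \left(-30853482497 + \frac{305}{556008}\right)} = \sqrt{409911 - \frac{17154783096191671}{556008}} = \sqrt{- \frac{17154555182396383}{556008}} = \frac{i \sqrt{2384517479463462029766}}{278004}$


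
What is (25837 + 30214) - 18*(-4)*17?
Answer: 57275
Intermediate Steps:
(25837 + 30214) - 18*(-4)*17 = 56051 - 18*(-4)*17 = 56051 + 72*17 = 56051 + 1224 = 57275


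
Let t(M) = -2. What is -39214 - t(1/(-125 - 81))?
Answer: -39212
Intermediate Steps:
-39214 - t(1/(-125 - 81)) = -39214 - 1*(-2) = -39214 + 2 = -39212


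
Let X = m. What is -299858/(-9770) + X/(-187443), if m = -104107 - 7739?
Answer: 9549836419/305219685 ≈ 31.288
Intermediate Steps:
m = -111846
X = -111846
-299858/(-9770) + X/(-187443) = -299858/(-9770) - 111846/(-187443) = -299858*(-1/9770) - 111846*(-1/187443) = 149929/4885 + 37282/62481 = 9549836419/305219685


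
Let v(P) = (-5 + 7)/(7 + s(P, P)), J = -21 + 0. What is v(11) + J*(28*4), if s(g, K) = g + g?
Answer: -68206/29 ≈ -2351.9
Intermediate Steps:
J = -21
s(g, K) = 2*g
v(P) = 2/(7 + 2*P) (v(P) = (-5 + 7)/(7 + 2*P) = 2/(7 + 2*P))
v(11) + J*(28*4) = 2/(7 + 2*11) - 588*4 = 2/(7 + 22) - 21*112 = 2/29 - 2352 = -68206/29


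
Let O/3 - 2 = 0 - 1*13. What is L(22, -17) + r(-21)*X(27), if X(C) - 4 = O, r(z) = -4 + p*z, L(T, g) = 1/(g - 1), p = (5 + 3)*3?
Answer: 265175/18 ≈ 14732.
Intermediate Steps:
p = 24 (p = 8*3 = 24)
L(T, g) = 1/(-1 + g)
r(z) = -4 + 24*z
O = -33 (O = 6 + 3*(0 - 1*13) = 6 + 3*(0 - 13) = 6 + 3*(-13) = 6 - 39 = -33)
X(C) = -29 (X(C) = 4 - 33 = -29)
L(22, -17) + r(-21)*X(27) = 1/(-1 - 17) + (-4 + 24*(-21))*(-29) = 1/(-18) + (-4 - 504)*(-29) = -1/18 - 508*(-29) = -1/18 + 14732 = 265175/18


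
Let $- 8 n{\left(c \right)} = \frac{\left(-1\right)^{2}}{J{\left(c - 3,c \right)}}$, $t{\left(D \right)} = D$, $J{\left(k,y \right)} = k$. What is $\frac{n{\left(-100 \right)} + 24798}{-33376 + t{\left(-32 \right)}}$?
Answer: $- \frac{20433553}{27528192} \approx -0.74228$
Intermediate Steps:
$n{\left(c \right)} = - \frac{1}{8 \left(-3 + c\right)}$ ($n{\left(c \right)} = - \frac{\left(-1\right)^{2} \frac{1}{c - 3}}{8} = - \frac{1 \frac{1}{c - 3}}{8} = - \frac{1 \frac{1}{-3 + c}}{8} = - \frac{1}{8 \left(-3 + c\right)}$)
$\frac{n{\left(-100 \right)} + 24798}{-33376 + t{\left(-32 \right)}} = \frac{- \frac{1}{-24 + 8 \left(-100\right)} + 24798}{-33376 - 32} = \frac{- \frac{1}{-24 - 800} + 24798}{-33408} = \left(- \frac{1}{-824} + 24798\right) \left(- \frac{1}{33408}\right) = \left(\left(-1\right) \left(- \frac{1}{824}\right) + 24798\right) \left(- \frac{1}{33408}\right) = \left(\frac{1}{824} + 24798\right) \left(- \frac{1}{33408}\right) = \frac{20433553}{824} \left(- \frac{1}{33408}\right) = - \frac{20433553}{27528192}$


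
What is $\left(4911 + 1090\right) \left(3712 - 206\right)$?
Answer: $21039506$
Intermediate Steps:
$\left(4911 + 1090\right) \left(3712 - 206\right) = 6001 \cdot 3506 = 21039506$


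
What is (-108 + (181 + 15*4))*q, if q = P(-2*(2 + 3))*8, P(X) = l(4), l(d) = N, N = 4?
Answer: 4256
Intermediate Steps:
l(d) = 4
P(X) = 4
q = 32 (q = 4*8 = 32)
(-108 + (181 + 15*4))*q = (-108 + (181 + 15*4))*32 = (-108 + (181 + 60))*32 = (-108 + 241)*32 = 133*32 = 4256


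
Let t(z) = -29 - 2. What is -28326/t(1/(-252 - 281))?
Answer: 28326/31 ≈ 913.74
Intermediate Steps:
t(z) = -31
-28326/t(1/(-252 - 281)) = -28326/(-31) = -28326*(-1/31) = 28326/31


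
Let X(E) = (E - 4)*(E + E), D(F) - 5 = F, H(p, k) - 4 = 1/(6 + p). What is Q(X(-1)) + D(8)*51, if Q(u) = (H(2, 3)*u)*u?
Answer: 2151/2 ≈ 1075.5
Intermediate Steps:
H(p, k) = 4 + 1/(6 + p)
D(F) = 5 + F
X(E) = 2*E*(-4 + E) (X(E) = (-4 + E)*(2*E) = 2*E*(-4 + E))
Q(u) = 33*u²/8 (Q(u) = (((25 + 4*2)/(6 + 2))*u)*u = (((25 + 8)/8)*u)*u = (((⅛)*33)*u)*u = (33*u/8)*u = 33*u²/8)
Q(X(-1)) + D(8)*51 = 33*(2*(-1)*(-4 - 1))²/8 + (5 + 8)*51 = 33*(2*(-1)*(-5))²/8 + 13*51 = (33/8)*10² + 663 = (33/8)*100 + 663 = 825/2 + 663 = 2151/2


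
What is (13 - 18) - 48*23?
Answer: -1109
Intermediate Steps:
(13 - 18) - 48*23 = -5 - 1104 = -1109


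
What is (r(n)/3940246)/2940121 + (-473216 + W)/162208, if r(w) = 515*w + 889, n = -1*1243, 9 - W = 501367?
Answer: -2822561247102531733/469786809996030832 ≈ -6.0082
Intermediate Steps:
W = -501358 (W = 9 - 1*501367 = 9 - 501367 = -501358)
n = -1243
r(w) = 889 + 515*w
(r(n)/3940246)/2940121 + (-473216 + W)/162208 = ((889 + 515*(-1243))/3940246)/2940121 + (-473216 - 501358)/162208 = ((889 - 640145)*(1/3940246))*(1/2940121) - 974574*1/162208 = -639256*1/3940246*(1/2940121) - 487287/81104 = -319628/1970123*1/2940121 - 487287/81104 = -319628/5792400004883 - 487287/81104 = -2822561247102531733/469786809996030832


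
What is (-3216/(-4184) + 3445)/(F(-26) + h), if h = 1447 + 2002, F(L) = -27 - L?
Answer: 1802137/1803304 ≈ 0.99935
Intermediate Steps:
h = 3449
(-3216/(-4184) + 3445)/(F(-26) + h) = (-3216/(-4184) + 3445)/((-27 - 1*(-26)) + 3449) = (-3216*(-1/4184) + 3445)/((-27 + 26) + 3449) = (402/523 + 3445)/(-1 + 3449) = (1802137/523)/3448 = (1802137/523)*(1/3448) = 1802137/1803304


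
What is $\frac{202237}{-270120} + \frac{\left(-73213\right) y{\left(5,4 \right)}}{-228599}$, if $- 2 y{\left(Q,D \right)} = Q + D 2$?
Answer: $- \frac{24968156729}{8821308840} \approx -2.8304$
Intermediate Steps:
$y{\left(Q,D \right)} = - D - \frac{Q}{2}$ ($y{\left(Q,D \right)} = - \frac{Q + D 2}{2} = - \frac{Q + 2 D}{2} = - D - \frac{Q}{2}$)
$\frac{202237}{-270120} + \frac{\left(-73213\right) y{\left(5,4 \right)}}{-228599} = \frac{202237}{-270120} + \frac{\left(-73213\right) \left(\left(-1\right) 4 - \frac{5}{2}\right)}{-228599} = 202237 \left(- \frac{1}{270120}\right) + - 73213 \left(-4 - \frac{5}{2}\right) \left(- \frac{1}{228599}\right) = - \frac{202237}{270120} + \left(-73213\right) \left(- \frac{13}{2}\right) \left(- \frac{1}{228599}\right) = - \frac{202237}{270120} + \frac{951769}{2} \left(- \frac{1}{228599}\right) = - \frac{202237}{270120} - \frac{135967}{65314} = - \frac{24968156729}{8821308840}$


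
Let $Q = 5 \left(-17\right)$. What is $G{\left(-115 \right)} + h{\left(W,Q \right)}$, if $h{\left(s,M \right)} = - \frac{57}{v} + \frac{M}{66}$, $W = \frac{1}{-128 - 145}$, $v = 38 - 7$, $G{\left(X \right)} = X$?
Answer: $- \frac{241687}{2046} \approx -118.13$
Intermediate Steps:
$Q = -85$
$v = 31$ ($v = 38 - 7 = 31$)
$W = - \frac{1}{273}$ ($W = \frac{1}{-273} = - \frac{1}{273} \approx -0.003663$)
$h{\left(s,M \right)} = - \frac{57}{31} + \frac{M}{66}$
$G{\left(-115 \right)} + h{\left(W,Q \right)} = -115 + \left(- \frac{57}{31} + \frac{1}{66} \left(-85\right)\right) = -115 - \frac{6397}{2046} = - \frac{241687}{2046}$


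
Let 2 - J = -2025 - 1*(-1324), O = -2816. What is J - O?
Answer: 3519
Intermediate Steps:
J = 703 (J = 2 - (-2025 - 1*(-1324)) = 2 - (-2025 + 1324) = 2 - 1*(-701) = 2 + 701 = 703)
J - O = 703 - 1*(-2816) = 703 + 2816 = 3519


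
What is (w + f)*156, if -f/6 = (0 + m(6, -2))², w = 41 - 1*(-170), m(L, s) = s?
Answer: 29172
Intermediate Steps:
w = 211 (w = 41 + 170 = 211)
f = -24 (f = -6*(0 - 2)² = -6*(-2)² = -6*4 = -24)
(w + f)*156 = (211 - 24)*156 = 187*156 = 29172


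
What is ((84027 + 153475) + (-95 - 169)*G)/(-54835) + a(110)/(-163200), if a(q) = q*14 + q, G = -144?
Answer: -300366769/59660480 ≈ -5.0346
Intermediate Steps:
a(q) = 15*q (a(q) = 14*q + q = 15*q)
((84027 + 153475) + (-95 - 169)*G)/(-54835) + a(110)/(-163200) = ((84027 + 153475) + (-95 - 169)*(-144))/(-54835) + (15*110)/(-163200) = (237502 - 264*(-144))*(-1/54835) + 1650*(-1/163200) = (237502 + 38016)*(-1/54835) - 11/1088 = 275518*(-1/54835) - 11/1088 = -275518/54835 - 11/1088 = -300366769/59660480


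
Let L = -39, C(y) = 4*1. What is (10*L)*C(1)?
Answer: -1560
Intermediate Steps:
C(y) = 4
(10*L)*C(1) = (10*(-39))*4 = -390*4 = -1560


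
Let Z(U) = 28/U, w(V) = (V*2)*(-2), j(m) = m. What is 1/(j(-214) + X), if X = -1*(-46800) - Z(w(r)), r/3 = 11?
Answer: 33/1537345 ≈ 2.1466e-5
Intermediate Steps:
r = 33 (r = 3*11 = 33)
w(V) = -4*V (w(V) = (2*V)*(-2) = -4*V)
X = 1544407/33 (X = -1*(-46800) - 28/((-4*33)) = 46800 - 28/(-132) = 46800 - 28*(-1)/132 = 46800 - 1*(-7/33) = 46800 + 7/33 = 1544407/33 ≈ 46800.)
1/(j(-214) + X) = 1/(-214 + 1544407/33) = 1/(1537345/33) = 33/1537345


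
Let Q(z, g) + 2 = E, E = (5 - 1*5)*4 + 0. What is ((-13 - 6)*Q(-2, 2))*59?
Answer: 2242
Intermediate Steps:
E = 0 (E = (5 - 5)*4 + 0 = 0*4 + 0 = 0 + 0 = 0)
Q(z, g) = -2 (Q(z, g) = -2 + 0 = -2)
((-13 - 6)*Q(-2, 2))*59 = ((-13 - 6)*(-2))*59 = -19*(-2)*59 = 38*59 = 2242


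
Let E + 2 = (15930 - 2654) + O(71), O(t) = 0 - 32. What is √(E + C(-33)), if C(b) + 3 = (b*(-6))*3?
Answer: 3*√1537 ≈ 117.61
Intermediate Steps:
O(t) = -32
C(b) = -3 - 18*b (C(b) = -3 + (b*(-6))*3 = -3 - 6*b*3 = -3 - 18*b)
E = 13242 (E = -2 + ((15930 - 2654) - 32) = -2 + (13276 - 32) = -2 + 13244 = 13242)
√(E + C(-33)) = √(13242 + (-3 - 18*(-33))) = √(13242 + (-3 + 594)) = √(13242 + 591) = √13833 = 3*√1537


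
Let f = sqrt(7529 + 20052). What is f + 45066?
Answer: 45066 + sqrt(27581) ≈ 45232.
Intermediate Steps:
f = sqrt(27581) ≈ 166.08
f + 45066 = sqrt(27581) + 45066 = 45066 + sqrt(27581)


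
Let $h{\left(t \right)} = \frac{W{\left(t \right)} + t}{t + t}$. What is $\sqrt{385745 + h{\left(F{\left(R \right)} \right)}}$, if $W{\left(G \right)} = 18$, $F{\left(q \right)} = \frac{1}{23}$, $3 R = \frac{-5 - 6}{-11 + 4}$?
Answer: $\frac{\sqrt{1543810}}{2} \approx 621.25$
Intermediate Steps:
$R = \frac{11}{21}$ ($R = \frac{\left(-5 - 6\right) \frac{1}{-11 + 4}}{3} = \frac{\left(-11\right) \frac{1}{-7}}{3} = \frac{\left(-11\right) \left(- \frac{1}{7}\right)}{3} = \frac{1}{3} \cdot \frac{11}{7} = \frac{11}{21} \approx 0.52381$)
$F{\left(q \right)} = \frac{1}{23}$
$h{\left(t \right)} = \frac{18 + t}{2 t}$ ($h{\left(t \right)} = \frac{18 + t}{t + t} = \frac{18 + t}{2 t}$)
$\sqrt{385745 + h{\left(F{\left(R \right)} \right)}} = \sqrt{385745 + \frac{\frac{1}{\frac{1}{23}} \left(18 + \frac{1}{23}\right)}{2}} = \sqrt{385745 + \frac{1}{2} \cdot 23 \cdot \frac{415}{23}} = \sqrt{385745 + \frac{415}{2}} = \sqrt{\frac{771905}{2}} = \frac{\sqrt{1543810}}{2}$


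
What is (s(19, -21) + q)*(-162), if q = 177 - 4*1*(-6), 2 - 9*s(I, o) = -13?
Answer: -32832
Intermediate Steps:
s(I, o) = 5/3 (s(I, o) = 2/9 - ⅑*(-13) = 2/9 + 13/9 = 5/3)
q = 201 (q = 177 - 4*(-6) = 177 + 24 = 201)
(s(19, -21) + q)*(-162) = (5/3 + 201)*(-162) = (608/3)*(-162) = -32832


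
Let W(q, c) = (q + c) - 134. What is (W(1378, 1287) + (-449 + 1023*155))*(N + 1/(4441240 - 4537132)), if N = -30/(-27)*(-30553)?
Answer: -522957441465727/95892 ≈ -5.4536e+9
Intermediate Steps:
W(q, c) = -134 + c + q (W(q, c) = (c + q) - 134 = -134 + c + q)
N = -305530/9 (N = -30*(-1/27)*(-30553) = (10/9)*(-30553) = -305530/9 ≈ -33948.)
(W(1378, 1287) + (-449 + 1023*155))*(N + 1/(4441240 - 4537132)) = ((-134 + 1287 + 1378) + (-449 + 1023*155))*(-305530/9 + 1/(4441240 - 4537132)) = (2531 + (-449 + 158565))*(-305530/9 + 1/(-95892)) = (2531 + 158116)*(-305530/9 - 1/95892) = 160647*(-9765960923/287676) = -522957441465727/95892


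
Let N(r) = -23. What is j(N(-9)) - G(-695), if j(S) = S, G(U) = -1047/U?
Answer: -17032/695 ≈ -24.506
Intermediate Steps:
j(N(-9)) - G(-695) = -23 - (-1047)/(-695) = -23 - (-1047)*(-1)/695 = -23 - 1*1047/695 = -23 - 1047/695 = -17032/695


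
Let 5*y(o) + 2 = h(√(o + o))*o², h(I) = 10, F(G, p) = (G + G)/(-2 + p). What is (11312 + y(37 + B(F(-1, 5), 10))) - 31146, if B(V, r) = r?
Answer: -77082/5 ≈ -15416.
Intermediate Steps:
F(G, p) = 2*G/(-2 + p) (F(G, p) = (2*G)/(-2 + p) = 2*G/(-2 + p))
y(o) = -⅖ + 2*o² (y(o) = -⅖ + (10*o²)/5 = -⅖ + 2*o²)
(11312 + y(37 + B(F(-1, 5), 10))) - 31146 = (11312 + (-⅖ + 2*(37 + 10)²)) - 31146 = (11312 + (-⅖ + 2*47²)) - 31146 = (11312 + (-⅖ + 2*2209)) - 31146 = (11312 + (-⅖ + 4418)) - 31146 = (11312 + 22088/5) - 31146 = 78648/5 - 31146 = -77082/5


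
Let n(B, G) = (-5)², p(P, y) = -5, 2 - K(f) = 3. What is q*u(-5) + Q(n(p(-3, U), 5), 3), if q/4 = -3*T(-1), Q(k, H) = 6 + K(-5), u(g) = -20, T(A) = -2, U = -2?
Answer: -475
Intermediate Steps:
K(f) = -1 (K(f) = 2 - 1*3 = 2 - 3 = -1)
n(B, G) = 25
Q(k, H) = 5 (Q(k, H) = 6 - 1 = 5)
q = 24 (q = 4*(-3*(-2)) = 4*6 = 24)
q*u(-5) + Q(n(p(-3, U), 5), 3) = 24*(-20) + 5 = -480 + 5 = -475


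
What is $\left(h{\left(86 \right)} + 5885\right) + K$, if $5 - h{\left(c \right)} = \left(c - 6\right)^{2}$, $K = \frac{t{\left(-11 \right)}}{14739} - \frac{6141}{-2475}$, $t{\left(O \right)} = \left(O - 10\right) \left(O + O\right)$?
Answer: $- \frac{2056960789}{4053225} \approx -507.49$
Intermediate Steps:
$t{\left(O \right)} = 2 O \left(-10 + O\right)$ ($t{\left(O \right)} = \left(-10 + O\right) 2 O = 2 O \left(-10 + O\right)$)
$K = \frac{10183961}{4053225}$ ($K = \frac{2 \left(-11\right) \left(-10 - 11\right)}{14739} - \frac{6141}{-2475} = 2 \left(-11\right) \left(-21\right) \frac{1}{14739} - - \frac{2047}{825} = 462 \cdot \frac{1}{14739} + \frac{2047}{825} = \frac{154}{4913} + \frac{2047}{825} = \frac{10183961}{4053225} \approx 2.5126$)
$h{\left(c \right)} = 5 - \left(-6 + c\right)^{2}$ ($h{\left(c \right)} = 5 - \left(c - 6\right)^{2} = 5 - \left(-6 + c\right)^{2}$)
$\left(h{\left(86 \right)} + 5885\right) + K = \left(\left(5 - \left(-6 + 86\right)^{2}\right) + 5885\right) + \frac{10183961}{4053225} = \left(\left(5 - 80^{2}\right) + 5885\right) + \frac{10183961}{4053225} = \left(\left(5 - 6400\right) + 5885\right) + \frac{10183961}{4053225} = \left(-6395 + 5885\right) + \frac{10183961}{4053225} = -510 + \frac{10183961}{4053225} = - \frac{2056960789}{4053225}$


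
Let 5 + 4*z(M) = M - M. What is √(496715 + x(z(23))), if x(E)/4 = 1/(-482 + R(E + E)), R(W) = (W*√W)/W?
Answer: √((478833252 - 496715*I*√10)/(964 - I*√10)) ≈ 704.78 - 0.e-8*I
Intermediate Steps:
z(M) = -5/4 (z(M) = -5/4 + (M - M)/4 = -5/4 + (¼)*0 = -5/4 + 0 = -5/4)
R(W) = √W (R(W) = W^(3/2)/W = √W)
x(E) = 4/(-482 + √2*√E) (x(E) = 4/(-482 + √(E + E)) = 4/(-482 + √(2*E)) = 4/(-482 + √2*√E))
√(496715 + x(z(23))) = √(496715 + 4/(-482 + √2*√(-5/4))) = √(496715 + 4/(-482 + √2*(I*√5/2))) = √(496715 + 4/(-482 + I*√10/2))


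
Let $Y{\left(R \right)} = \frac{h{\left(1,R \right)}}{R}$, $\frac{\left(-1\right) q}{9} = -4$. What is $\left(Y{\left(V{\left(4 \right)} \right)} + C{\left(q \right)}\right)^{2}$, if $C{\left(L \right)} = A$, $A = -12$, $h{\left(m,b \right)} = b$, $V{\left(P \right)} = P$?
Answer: $121$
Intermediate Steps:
$q = 36$ ($q = \left(-9\right) \left(-4\right) = 36$)
$C{\left(L \right)} = -12$
$Y{\left(R \right)} = 1$ ($Y{\left(R \right)} = \frac{R}{R} = 1$)
$\left(Y{\left(V{\left(4 \right)} \right)} + C{\left(q \right)}\right)^{2} = \left(1 - 12\right)^{2} = \left(-11\right)^{2} = 121$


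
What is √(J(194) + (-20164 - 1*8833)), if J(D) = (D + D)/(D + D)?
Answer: 2*I*√7249 ≈ 170.28*I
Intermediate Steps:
J(D) = 1 (J(D) = (2*D)/((2*D)) = (2*D)*(1/(2*D)) = 1)
√(J(194) + (-20164 - 1*8833)) = √(1 + (-20164 - 1*8833)) = √(1 + (-20164 - 8833)) = √(1 - 28997) = √(-28996) = 2*I*√7249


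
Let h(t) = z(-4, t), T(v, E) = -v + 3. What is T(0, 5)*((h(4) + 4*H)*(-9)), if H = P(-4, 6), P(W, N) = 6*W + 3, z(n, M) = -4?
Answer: 2376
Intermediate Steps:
T(v, E) = 3 - v
P(W, N) = 3 + 6*W
h(t) = -4
H = -21 (H = 3 + 6*(-4) = 3 - 24 = -21)
T(0, 5)*((h(4) + 4*H)*(-9)) = (3 - 1*0)*((-4 + 4*(-21))*(-9)) = (3 + 0)*((-4 - 84)*(-9)) = 3*(-88*(-9)) = 3*792 = 2376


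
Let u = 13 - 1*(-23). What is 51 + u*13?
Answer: 519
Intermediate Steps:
u = 36 (u = 13 + 23 = 36)
51 + u*13 = 51 + 36*13 = 51 + 468 = 519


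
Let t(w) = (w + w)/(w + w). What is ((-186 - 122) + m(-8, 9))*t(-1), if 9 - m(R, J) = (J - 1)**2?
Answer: -363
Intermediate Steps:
m(R, J) = 9 - (-1 + J)**2 (m(R, J) = 9 - (J - 1)**2 = 9 - (-1 + J)**2)
t(w) = 1 (t(w) = (2*w)/((2*w)) = (2*w)*(1/(2*w)) = 1)
((-186 - 122) + m(-8, 9))*t(-1) = ((-186 - 122) + (9 - (-1 + 9)**2))*1 = (-308 + (9 - 1*8**2))*1 = (-308 + (9 - 1*64))*1 = (-308 + (9 - 64))*1 = (-308 - 55)*1 = -363*1 = -363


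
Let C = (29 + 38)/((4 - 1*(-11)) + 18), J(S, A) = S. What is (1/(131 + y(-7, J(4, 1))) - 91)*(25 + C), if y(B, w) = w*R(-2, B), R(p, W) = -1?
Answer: -3435984/1397 ≈ -2459.5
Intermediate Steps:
y(B, w) = -w (y(B, w) = w*(-1) = -w)
C = 67/33 (C = 67/((4 + 11) + 18) = 67/(15 + 18) = 67/33 ≈ 2.0303)
(1/(131 + y(-7, J(4, 1))) - 91)*(25 + C) = (1/(131 - 1*4) - 91)*(25 + 67/33) = (1/(131 - 4) - 91)*(892/33) = (1/127 - 91)*(892/33) = -11556/127*892/33 = -3435984/1397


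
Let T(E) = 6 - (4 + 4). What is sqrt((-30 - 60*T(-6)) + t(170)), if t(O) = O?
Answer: 2*sqrt(65) ≈ 16.125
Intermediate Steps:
T(E) = -2 (T(E) = 6 - 1*8 = 6 - 8 = -2)
sqrt((-30 - 60*T(-6)) + t(170)) = sqrt((-30 - 60*(-2)) + 170) = sqrt((-30 + 120) + 170) = sqrt(90 + 170) = sqrt(260) = 2*sqrt(65)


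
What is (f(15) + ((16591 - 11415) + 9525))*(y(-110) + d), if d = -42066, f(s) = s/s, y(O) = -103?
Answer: -619968638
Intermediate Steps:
f(s) = 1
(f(15) + ((16591 - 11415) + 9525))*(y(-110) + d) = (1 + ((16591 - 11415) + 9525))*(-103 - 42066) = (1 + (5176 + 9525))*(-42169) = (1 + 14701)*(-42169) = 14702*(-42169) = -619968638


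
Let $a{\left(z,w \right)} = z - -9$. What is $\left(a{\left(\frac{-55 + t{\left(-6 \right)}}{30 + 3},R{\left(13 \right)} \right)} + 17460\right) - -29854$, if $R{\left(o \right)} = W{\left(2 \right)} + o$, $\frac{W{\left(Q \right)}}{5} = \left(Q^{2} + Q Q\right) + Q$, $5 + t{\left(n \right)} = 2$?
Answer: $\frac{1561601}{33} \approx 47321.0$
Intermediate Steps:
$t{\left(n \right)} = -3$ ($t{\left(n \right)} = -5 + 2 = -3$)
$W{\left(Q \right)} = 5 Q + 10 Q^{2}$ ($W{\left(Q \right)} = 5 \left(\left(Q^{2} + Q Q\right) + Q\right) = 5 \left(\left(Q^{2} + Q^{2}\right) + Q\right) = 5 \left(2 Q^{2} + Q\right) = 5 \left(Q + 2 Q^{2}\right) = 5 Q + 10 Q^{2}$)
$R{\left(o \right)} = 50 + o$ ($R{\left(o \right)} = 5 \cdot 2 \left(1 + 2 \cdot 2\right) + o = 5 \cdot 2 \left(1 + 4\right) + o = 5 \cdot 2 \cdot 5 + o = 50 + o$)
$a{\left(z,w \right)} = 9 + z$ ($a{\left(z,w \right)} = z + 9 = 9 + z$)
$\left(a{\left(\frac{-55 + t{\left(-6 \right)}}{30 + 3},R{\left(13 \right)} \right)} + 17460\right) - -29854 = \left(\left(9 + \frac{-55 - 3}{30 + 3}\right) + 17460\right) - -29854 = \left(\left(9 - \frac{58}{33}\right) + 17460\right) + 29854 = \left(\frac{239}{33} + 17460\right) + 29854 = \frac{576419}{33} + 29854 = \frac{1561601}{33}$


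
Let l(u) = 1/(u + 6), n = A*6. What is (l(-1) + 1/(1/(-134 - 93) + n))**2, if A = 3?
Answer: 1089936/16687225 ≈ 0.065316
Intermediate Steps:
n = 18 (n = 3*6 = 18)
l(u) = 1/(6 + u)
(l(-1) + 1/(1/(-134 - 93) + n))**2 = (1/(6 - 1) + 1/(1/(-134 - 93) + 18))**2 = (1/5 + 1/(1/(-227) + 18))**2 = (1/5 + 1/(-1/227 + 18))**2 = (1/5 + 1/(4085/227))**2 = (1/5 + 227/4085)**2 = (1044/4085)**2 = 1089936/16687225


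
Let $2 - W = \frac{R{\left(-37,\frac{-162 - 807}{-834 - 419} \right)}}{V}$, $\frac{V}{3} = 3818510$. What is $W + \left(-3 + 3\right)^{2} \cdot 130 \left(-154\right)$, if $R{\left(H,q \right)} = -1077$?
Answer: $\frac{7637379}{3818510} \approx 2.0001$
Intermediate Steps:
$V = 11455530$ ($V = 3 \cdot 3818510 = 11455530$)
$W = \frac{7637379}{3818510}$ ($W = 2 - - \frac{1077}{11455530} = 2 - \left(-1077\right) \frac{1}{11455530} = 2 - - \frac{359}{3818510} = 2 + \frac{359}{3818510} = \frac{7637379}{3818510} \approx 2.0001$)
$W + \left(-3 + 3\right)^{2} \cdot 130 \left(-154\right) = \frac{7637379}{3818510} + \left(-3 + 3\right)^{2} \cdot 130 \left(-154\right) = \frac{7637379}{3818510} + 0^{2} \cdot 130 \left(-154\right) = \frac{7637379}{3818510} + 0 \cdot 130 \left(-154\right) = \frac{7637379}{3818510} + 0 \left(-154\right) = \frac{7637379}{3818510} + 0 = \frac{7637379}{3818510}$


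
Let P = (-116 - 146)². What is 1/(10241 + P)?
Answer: 1/78885 ≈ 1.2677e-5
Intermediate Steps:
P = 68644 (P = (-262)² = 68644)
1/(10241 + P) = 1/(10241 + 68644) = 1/78885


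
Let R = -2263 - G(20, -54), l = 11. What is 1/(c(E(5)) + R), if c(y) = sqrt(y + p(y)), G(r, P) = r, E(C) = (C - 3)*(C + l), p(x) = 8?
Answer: -2283/5212049 - 2*sqrt(10)/5212049 ≈ -0.00043924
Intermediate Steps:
E(C) = (-3 + C)*(11 + C) (E(C) = (C - 3)*(C + 11) = (-3 + C)*(11 + C))
c(y) = sqrt(8 + y) (c(y) = sqrt(y + 8) = sqrt(8 + y))
R = -2283 (R = -2263 - 1*20 = -2263 - 20 = -2283)
1/(c(E(5)) + R) = 1/(sqrt(8 + (-33 + 5**2 + 8*5)) - 2283) = 1/(sqrt(8 + (-33 + 25 + 40)) - 2283) = 1/(sqrt(8 + 32) - 2283) = 1/(sqrt(40) - 2283) = 1/(2*sqrt(10) - 2283) = 1/(-2283 + 2*sqrt(10))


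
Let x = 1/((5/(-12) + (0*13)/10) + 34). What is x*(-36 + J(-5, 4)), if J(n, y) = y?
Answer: -384/403 ≈ -0.95285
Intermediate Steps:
x = 12/403 (x = 1/((5*(-1/12) + 0*(1/10)) + 34) = 1/((-5/12 + 0) + 34) = 1/(-5/12 + 34) = 1/(403/12) = 12/403 ≈ 0.029777)
x*(-36 + J(-5, 4)) = 12*(-36 + 4)/403 = (12/403)*(-32) = -384/403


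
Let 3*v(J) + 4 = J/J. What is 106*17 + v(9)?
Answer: 1801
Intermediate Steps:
v(J) = -1 (v(J) = -4/3 + (J/J)/3 = -4/3 + (⅓)*1 = -4/3 + ⅓ = -1)
106*17 + v(9) = 106*17 - 1 = 1802 - 1 = 1801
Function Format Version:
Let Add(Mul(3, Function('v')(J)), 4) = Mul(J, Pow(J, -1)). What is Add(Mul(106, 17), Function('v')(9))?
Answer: 1801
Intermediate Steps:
Function('v')(J) = -1 (Function('v')(J) = Add(Rational(-4, 3), Mul(Rational(1, 3), Mul(J, Pow(J, -1)))) = Add(Rational(-4, 3), Mul(Rational(1, 3), 1)) = Add(Rational(-4, 3), Rational(1, 3)) = -1)
Add(Mul(106, 17), Function('v')(9)) = Add(Mul(106, 17), -1) = Add(1802, -1) = 1801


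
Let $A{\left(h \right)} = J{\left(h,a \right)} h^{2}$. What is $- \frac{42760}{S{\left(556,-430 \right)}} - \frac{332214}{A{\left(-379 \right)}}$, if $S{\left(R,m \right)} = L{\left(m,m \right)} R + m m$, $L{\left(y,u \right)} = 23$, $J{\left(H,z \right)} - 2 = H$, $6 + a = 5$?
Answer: $- \frac{281236611511}{1338166307127} \approx -0.21017$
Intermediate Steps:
$a = -1$ ($a = -6 + 5 = -1$)
$J{\left(H,z \right)} = 2 + H$
$A{\left(h \right)} = h^{2} \left(2 + h\right)$ ($A{\left(h \right)} = \left(2 + h\right) h^{2} = h^{2} \left(2 + h\right)$)
$S{\left(R,m \right)} = m^{2} + 23 R$ ($S{\left(R,m \right)} = 23 R + m m = 23 R + m^{2} = m^{2} + 23 R$)
$- \frac{42760}{S{\left(556,-430 \right)}} - \frac{332214}{A{\left(-379 \right)}} = - \frac{42760}{\left(-430\right)^{2} + 23 \cdot 556} - \frac{332214}{\left(-379\right)^{2} \left(2 - 379\right)} = - \frac{42760}{184900 + 12788} - \frac{332214}{143641 \left(-377\right)} = - \frac{42760}{197688} - \frac{332214}{-54152657} = \left(-42760\right) \frac{1}{197688} - - \frac{332214}{54152657} = - \frac{5345}{24711} + \frac{332214}{54152657} = - \frac{281236611511}{1338166307127}$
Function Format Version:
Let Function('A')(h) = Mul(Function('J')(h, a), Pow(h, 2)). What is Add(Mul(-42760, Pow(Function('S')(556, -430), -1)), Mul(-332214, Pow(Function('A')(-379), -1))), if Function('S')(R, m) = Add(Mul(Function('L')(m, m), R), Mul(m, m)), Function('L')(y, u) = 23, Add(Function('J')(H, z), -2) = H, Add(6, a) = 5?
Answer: Rational(-281236611511, 1338166307127) ≈ -0.21017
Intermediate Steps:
a = -1 (a = Add(-6, 5) = -1)
Function('J')(H, z) = Add(2, H)
Function('A')(h) = Mul(Pow(h, 2), Add(2, h)) (Function('A')(h) = Mul(Add(2, h), Pow(h, 2)) = Mul(Pow(h, 2), Add(2, h)))
Function('S')(R, m) = Add(Pow(m, 2), Mul(23, R)) (Function('S')(R, m) = Add(Mul(23, R), Mul(m, m)) = Add(Mul(23, R), Pow(m, 2)) = Add(Pow(m, 2), Mul(23, R)))
Add(Mul(-42760, Pow(Function('S')(556, -430), -1)), Mul(-332214, Pow(Function('A')(-379), -1))) = Add(Mul(-42760, Pow(Add(Pow(-430, 2), Mul(23, 556)), -1)), Mul(-332214, Pow(Mul(Pow(-379, 2), Add(2, -379)), -1))) = Add(Mul(-42760, Pow(Add(184900, 12788), -1)), Mul(-332214, Pow(Mul(143641, -377), -1))) = Add(Mul(-42760, Pow(197688, -1)), Mul(-332214, Pow(-54152657, -1))) = Add(Mul(-42760, Rational(1, 197688)), Mul(-332214, Rational(-1, 54152657))) = Add(Rational(-5345, 24711), Rational(332214, 54152657)) = Rational(-281236611511, 1338166307127)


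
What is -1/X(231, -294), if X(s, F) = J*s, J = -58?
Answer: 1/13398 ≈ 7.4638e-5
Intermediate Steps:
X(s, F) = -58*s
-1/X(231, -294) = -1/((-58*231)) = -1/(-13398) = -1*(-1/13398) = 1/13398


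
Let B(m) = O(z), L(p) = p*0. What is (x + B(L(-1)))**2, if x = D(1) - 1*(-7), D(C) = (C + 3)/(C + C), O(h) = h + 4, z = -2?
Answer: 121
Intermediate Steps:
L(p) = 0
O(h) = 4 + h
D(C) = (3 + C)/(2*C) (D(C) = (3 + C)/((2*C)) = (3 + C)*(1/(2*C)) = (3 + C)/(2*C))
x = 9 (x = (1/2)*(3 + 1)/1 - 1*(-7) = (1/2)*1*4 + 7 = 2 + 7 = 9)
B(m) = 2 (B(m) = 4 - 2 = 2)
(x + B(L(-1)))**2 = (9 + 2)**2 = 11**2 = 121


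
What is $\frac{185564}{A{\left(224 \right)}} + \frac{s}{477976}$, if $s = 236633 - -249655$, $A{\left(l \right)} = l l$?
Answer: $\frac{3534222661}{749466368} \approx 4.7157$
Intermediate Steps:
$A{\left(l \right)} = l^{2}$
$s = 486288$ ($s = 236633 + 249655 = 486288$)
$\frac{185564}{A{\left(224 \right)}} + \frac{s}{477976} = \frac{185564}{224^{2}} + \frac{486288}{477976} = \frac{185564}{50176} + 486288 \cdot \frac{1}{477976} = 185564 \cdot \frac{1}{50176} + \frac{60786}{59747} = \frac{46391}{12544} + \frac{60786}{59747} = \frac{3534222661}{749466368}$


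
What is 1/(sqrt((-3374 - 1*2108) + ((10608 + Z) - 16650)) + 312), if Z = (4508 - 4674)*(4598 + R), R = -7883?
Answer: -156/218221 + sqrt(533786)/436442 ≈ 0.00095913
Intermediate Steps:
Z = 545310 (Z = (4508 - 4674)*(4598 - 7883) = -166*(-3285) = 545310)
1/(sqrt((-3374 - 1*2108) + ((10608 + Z) - 16650)) + 312) = 1/(sqrt((-3374 - 1*2108) + ((10608 + 545310) - 16650)) + 312) = 1/(sqrt((-3374 - 2108) + (555918 - 16650)) + 312) = 1/(sqrt(-5482 + 539268) + 312) = 1/(sqrt(533786) + 312) = 1/(312 + sqrt(533786))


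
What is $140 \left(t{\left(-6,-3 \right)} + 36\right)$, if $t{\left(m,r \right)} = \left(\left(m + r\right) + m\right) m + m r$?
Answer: $20160$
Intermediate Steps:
$t{\left(m,r \right)} = m r + m \left(r + 2 m\right)$ ($t{\left(m,r \right)} = \left(r + 2 m\right) m + m r = m \left(r + 2 m\right) + m r = m r + m \left(r + 2 m\right)$)
$140 \left(t{\left(-6,-3 \right)} + 36\right) = 140 \left(2 \left(-6\right) \left(-6 - 3\right) + 36\right) = 140 \left(2 \left(-6\right) \left(-9\right) + 36\right) = 140 \left(108 + 36\right) = 140 \cdot 144 = 20160$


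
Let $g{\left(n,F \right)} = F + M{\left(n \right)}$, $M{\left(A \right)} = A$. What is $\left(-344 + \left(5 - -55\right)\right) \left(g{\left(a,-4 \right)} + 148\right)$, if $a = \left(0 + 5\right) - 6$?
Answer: $-40612$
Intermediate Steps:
$a = -1$ ($a = 5 - 6 = -1$)
$g{\left(n,F \right)} = F + n$
$\left(-344 + \left(5 - -55\right)\right) \left(g{\left(a,-4 \right)} + 148\right) = \left(-344 + \left(5 - -55\right)\right) \left(\left(-4 - 1\right) + 148\right) = \left(-344 + \left(5 + 55\right)\right) \left(-5 + 148\right) = \left(-344 + 60\right) 143 = \left(-284\right) 143 = -40612$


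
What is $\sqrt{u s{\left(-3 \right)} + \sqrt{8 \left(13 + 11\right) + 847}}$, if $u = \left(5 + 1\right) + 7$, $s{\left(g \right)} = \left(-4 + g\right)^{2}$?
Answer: $\sqrt{637 + \sqrt{1039}} \approx 25.87$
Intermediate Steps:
$u = 13$ ($u = 6 + 7 = 13$)
$\sqrt{u s{\left(-3 \right)} + \sqrt{8 \left(13 + 11\right) + 847}} = \sqrt{13 \left(-4 - 3\right)^{2} + \sqrt{8 \left(13 + 11\right) + 847}} = \sqrt{13 \left(-7\right)^{2} + \sqrt{8 \cdot 24 + 847}} = \sqrt{13 \cdot 49 + \sqrt{192 + 847}} = \sqrt{637 + \sqrt{1039}}$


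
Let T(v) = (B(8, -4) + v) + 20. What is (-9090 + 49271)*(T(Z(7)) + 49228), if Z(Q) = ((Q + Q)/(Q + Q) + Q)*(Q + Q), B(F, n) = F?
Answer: 1983655608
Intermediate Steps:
Z(Q) = 2*Q*(1 + Q) (Z(Q) = ((2*Q)/((2*Q)) + Q)*(2*Q) = ((2*Q)*(1/(2*Q)) + Q)*(2*Q) = (1 + Q)*(2*Q) = 2*Q*(1 + Q))
T(v) = 28 + v (T(v) = (8 + v) + 20 = 28 + v)
(-9090 + 49271)*(T(Z(7)) + 49228) = (-9090 + 49271)*((28 + 2*7*(1 + 7)) + 49228) = 40181*((28 + 2*7*8) + 49228) = 40181*((28 + 112) + 49228) = 40181*(140 + 49228) = 40181*49368 = 1983655608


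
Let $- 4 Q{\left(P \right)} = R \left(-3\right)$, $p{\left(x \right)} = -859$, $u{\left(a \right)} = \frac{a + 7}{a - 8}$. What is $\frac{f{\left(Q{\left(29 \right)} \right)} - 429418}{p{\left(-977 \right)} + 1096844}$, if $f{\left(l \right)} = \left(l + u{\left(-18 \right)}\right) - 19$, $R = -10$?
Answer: $- \frac{5582773}{14247805} \approx -0.39183$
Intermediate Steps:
$u{\left(a \right)} = \frac{7 + a}{-8 + a}$
$Q{\left(P \right)} = - \frac{15}{2}$ ($Q{\left(P \right)} = - \frac{\left(-10\right) \left(-3\right)}{4} = \left(- \frac{1}{4}\right) 30 = - \frac{15}{2}$)
$f{\left(l \right)} = - \frac{483}{26} + l$ ($f{\left(l \right)} = \left(l + \frac{7 - 18}{-8 - 18}\right) - 19 = \left(l + \frac{1}{-26} \left(-11\right)\right) - 19 = \left(l - - \frac{11}{26}\right) - 19 = \left(l + \frac{11}{26}\right) - 19 = \left(\frac{11}{26} + l\right) - 19 = - \frac{483}{26} + l$)
$\frac{f{\left(Q{\left(29 \right)} \right)} - 429418}{p{\left(-977 \right)} + 1096844} = \frac{\left(- \frac{483}{26} - \frac{15}{2}\right) - 429418}{-859 + 1096844} = \frac{- \frac{339}{13} - 429418}{1095985} = \left(- \frac{5582773}{13}\right) \frac{1}{1095985} = - \frac{5582773}{14247805}$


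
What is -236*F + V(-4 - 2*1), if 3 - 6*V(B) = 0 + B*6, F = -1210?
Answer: 571133/2 ≈ 2.8557e+5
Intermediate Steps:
V(B) = ½ - B (V(B) = ½ - (0 + B*6)/6 = ½ - (0 + 6*B)/6 = ½ - B)
-236*F + V(-4 - 2*1) = -236*(-1210) + (½ - (-4 - 2*1)) = 285560 + (½ - (-4 - 2)) = 285560 + (½ - 1*(-6)) = 285560 + (½ + 6) = 285560 + 13/2 = 571133/2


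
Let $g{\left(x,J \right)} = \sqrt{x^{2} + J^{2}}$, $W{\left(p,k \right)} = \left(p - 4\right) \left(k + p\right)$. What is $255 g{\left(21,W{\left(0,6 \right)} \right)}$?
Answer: $765 \sqrt{113} \approx 8132.1$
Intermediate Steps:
$W{\left(p,k \right)} = \left(-4 + p\right) \left(k + p\right)$
$g{\left(x,J \right)} = \sqrt{J^{2} + x^{2}}$
$255 g{\left(21,W{\left(0,6 \right)} \right)} = 255 \sqrt{\left(0^{2} - 24 - 0 + 6 \cdot 0\right)^{2} + 21^{2}} = 255 \sqrt{\left(0 - 24 + 0 + 0\right)^{2} + 441} = 255 \sqrt{\left(-24\right)^{2} + 441} = 255 \sqrt{576 + 441} = 255 \sqrt{1017} = 255 \cdot 3 \sqrt{113} = 765 \sqrt{113}$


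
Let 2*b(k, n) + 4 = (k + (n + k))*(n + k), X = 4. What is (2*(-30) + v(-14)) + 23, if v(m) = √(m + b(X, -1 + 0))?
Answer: -37 + I*√22/2 ≈ -37.0 + 2.3452*I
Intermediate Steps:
b(k, n) = -2 + (k + n)*(n + 2*k)/2 (b(k, n) = -2 + ((k + (n + k))*(n + k))/2 = -2 + ((k + (k + n))*(k + n))/2 = -2 + ((n + 2*k)*(k + n))/2 = -2 + ((k + n)*(n + 2*k))/2 = -2 + (k + n)*(n + 2*k)/2)
v(m) = √(17/2 + m) (v(m) = √(m + (-2 + 4² + (-1 + 0)²/2 + (3/2)*4*(-1 + 0))) = √(m + (-2 + 16 + (½)*(-1)² + (3/2)*4*(-1))) = √(m + (-2 + 16 + (½)*1 - 6)) = √(m + (-2 + 16 + ½ - 6)) = √(m + 17/2) = √(17/2 + m))
(2*(-30) + v(-14)) + 23 = (2*(-30) + √(34 + 4*(-14))/2) + 23 = (-60 + √(34 - 56)/2) + 23 = (-60 + √(-22)/2) + 23 = (-60 + (I*√22)/2) + 23 = (-60 + I*√22/2) + 23 = -37 + I*√22/2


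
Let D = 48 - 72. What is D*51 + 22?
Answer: -1202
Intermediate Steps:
D = -24
D*51 + 22 = -24*51 + 22 = -1224 + 22 = -1202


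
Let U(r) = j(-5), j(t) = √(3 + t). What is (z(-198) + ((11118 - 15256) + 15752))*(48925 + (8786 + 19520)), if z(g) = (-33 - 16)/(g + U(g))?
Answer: 17583497876483/19603 + 3784319*I*√2/39206 ≈ 8.9698e+8 + 136.51*I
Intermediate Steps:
U(r) = I*√2 (U(r) = √(3 - 5) = √(-2) = I*√2)
z(g) = -49/(g + I*√2) (z(g) = (-33 - 16)/(g + I*√2) = -49/(g + I*√2))
(z(-198) + ((11118 - 15256) + 15752))*(48925 + (8786 + 19520)) = (-49/(-198 + I*√2) + ((11118 - 15256) + 15752))*(48925 + (8786 + 19520)) = (-49/(-198 + I*√2) + (-4138 + 15752))*(48925 + 28306) = (-49/(-198 + I*√2) + 11614)*77231 = (11614 - 49/(-198 + I*√2))*77231 = 896960834 - 3784319/(-198 + I*√2)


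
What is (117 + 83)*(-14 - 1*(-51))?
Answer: 7400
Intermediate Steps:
(117 + 83)*(-14 - 1*(-51)) = 200*(-14 + 51) = 200*37 = 7400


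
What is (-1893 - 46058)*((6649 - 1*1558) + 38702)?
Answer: -2099918143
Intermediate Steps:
(-1893 - 46058)*((6649 - 1*1558) + 38702) = -47951*((6649 - 1558) + 38702) = -47951*(5091 + 38702) = -47951*43793 = -2099918143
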